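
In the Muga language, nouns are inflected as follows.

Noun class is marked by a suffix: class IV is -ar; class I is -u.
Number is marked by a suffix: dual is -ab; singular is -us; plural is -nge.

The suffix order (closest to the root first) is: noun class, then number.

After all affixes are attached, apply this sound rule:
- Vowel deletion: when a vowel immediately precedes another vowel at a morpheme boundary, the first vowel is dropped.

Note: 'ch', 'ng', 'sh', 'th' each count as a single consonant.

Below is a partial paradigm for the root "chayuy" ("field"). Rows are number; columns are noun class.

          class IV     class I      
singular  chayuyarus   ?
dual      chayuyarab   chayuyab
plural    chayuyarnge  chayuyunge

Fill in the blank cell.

chayuyus

Attach noun class class I -u → chayuyu.
Attach number singular -us → chayuyuus.
Apply vowel deletion: chayuyuus → chayuyus.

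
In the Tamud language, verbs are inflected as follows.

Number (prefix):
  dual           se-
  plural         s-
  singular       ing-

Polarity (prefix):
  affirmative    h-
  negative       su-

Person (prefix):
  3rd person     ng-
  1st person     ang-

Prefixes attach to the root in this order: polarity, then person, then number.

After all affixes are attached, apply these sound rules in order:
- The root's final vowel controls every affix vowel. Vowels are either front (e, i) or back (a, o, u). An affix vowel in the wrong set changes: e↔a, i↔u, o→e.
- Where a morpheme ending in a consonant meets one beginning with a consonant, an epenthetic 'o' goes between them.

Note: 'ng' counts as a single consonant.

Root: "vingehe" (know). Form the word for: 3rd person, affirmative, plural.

Attach polarity affirmative h- → hvingehe.
Attach person 3rd person ng- → nghvingehe.
Attach number plural s- → snghvingehe.
Vowel harmony: no change.
Apply epenthesis: snghvingehe → songohovingehe.

songohovingehe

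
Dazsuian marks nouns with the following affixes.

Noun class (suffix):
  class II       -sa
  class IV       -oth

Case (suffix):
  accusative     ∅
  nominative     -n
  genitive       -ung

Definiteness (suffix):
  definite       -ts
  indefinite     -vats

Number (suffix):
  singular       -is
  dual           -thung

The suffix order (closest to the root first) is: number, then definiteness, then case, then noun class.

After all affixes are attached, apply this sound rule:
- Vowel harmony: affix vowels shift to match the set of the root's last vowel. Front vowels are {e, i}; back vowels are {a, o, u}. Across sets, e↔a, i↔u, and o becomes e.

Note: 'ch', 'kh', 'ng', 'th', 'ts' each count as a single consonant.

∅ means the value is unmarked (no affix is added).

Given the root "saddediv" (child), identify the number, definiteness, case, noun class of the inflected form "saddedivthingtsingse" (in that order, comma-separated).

Segment: saddediv-thung-ts-ung-sa.
number: -thung → dual.
definiteness: -ts → definite.
case: -ung → genitive.
noun class: -sa → class II.

dual, definite, genitive, class II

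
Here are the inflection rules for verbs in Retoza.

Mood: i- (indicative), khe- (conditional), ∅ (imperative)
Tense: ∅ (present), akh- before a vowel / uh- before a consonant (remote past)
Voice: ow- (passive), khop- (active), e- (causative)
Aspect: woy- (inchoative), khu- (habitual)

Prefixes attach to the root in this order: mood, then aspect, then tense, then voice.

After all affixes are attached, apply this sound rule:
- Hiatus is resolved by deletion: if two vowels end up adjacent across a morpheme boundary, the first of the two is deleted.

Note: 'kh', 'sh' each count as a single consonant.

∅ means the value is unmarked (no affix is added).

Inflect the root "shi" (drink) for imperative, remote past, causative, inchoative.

uhwoyshi

mood = imperative: zero marking, form stays shi.
Attach aspect inchoative woy- → woyshi.
Attach tense remote past uh- (before consonant 'w') → uhwoyshi.
Attach voice causative e- → euhwoyshi.
Apply vowel deletion: euhwoyshi → uhwoyshi.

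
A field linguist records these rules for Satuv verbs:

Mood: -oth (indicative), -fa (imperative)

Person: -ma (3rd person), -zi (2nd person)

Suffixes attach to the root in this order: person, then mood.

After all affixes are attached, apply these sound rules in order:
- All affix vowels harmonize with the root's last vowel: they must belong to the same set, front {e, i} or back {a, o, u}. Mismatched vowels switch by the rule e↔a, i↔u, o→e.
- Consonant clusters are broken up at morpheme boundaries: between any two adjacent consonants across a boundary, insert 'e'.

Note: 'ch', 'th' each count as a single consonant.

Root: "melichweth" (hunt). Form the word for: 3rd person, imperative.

Attach person 3rd person -ma → melichwethma.
Attach mood imperative -fa → melichwethmafa.
Apply vowel harmony: melichwethmafa → melichwethmefe.
Apply epenthesis: melichwethmefe → melichwethemefe.

melichwethemefe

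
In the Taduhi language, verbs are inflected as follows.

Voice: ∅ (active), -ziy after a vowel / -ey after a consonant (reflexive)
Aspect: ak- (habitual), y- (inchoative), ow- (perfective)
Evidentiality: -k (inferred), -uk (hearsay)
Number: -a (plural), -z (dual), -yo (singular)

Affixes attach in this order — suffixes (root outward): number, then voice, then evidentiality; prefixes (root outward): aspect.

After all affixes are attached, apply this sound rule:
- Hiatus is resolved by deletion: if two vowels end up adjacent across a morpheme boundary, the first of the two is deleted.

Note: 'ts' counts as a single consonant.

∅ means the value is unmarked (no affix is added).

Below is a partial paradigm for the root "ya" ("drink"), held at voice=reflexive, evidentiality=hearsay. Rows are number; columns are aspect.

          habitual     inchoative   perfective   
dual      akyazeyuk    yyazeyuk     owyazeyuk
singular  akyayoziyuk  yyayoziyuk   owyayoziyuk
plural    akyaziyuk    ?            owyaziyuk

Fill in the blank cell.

yyaziyuk

Attach aspect inchoative y- → yya.
Attach number plural -a → yyaa.
Attach voice reflexive -ziy (after vowel 'a') → yyaaziy.
Attach evidentiality hearsay -uk → yyaaziyuk.
Apply vowel deletion: yyaaziyuk → yyaziyuk.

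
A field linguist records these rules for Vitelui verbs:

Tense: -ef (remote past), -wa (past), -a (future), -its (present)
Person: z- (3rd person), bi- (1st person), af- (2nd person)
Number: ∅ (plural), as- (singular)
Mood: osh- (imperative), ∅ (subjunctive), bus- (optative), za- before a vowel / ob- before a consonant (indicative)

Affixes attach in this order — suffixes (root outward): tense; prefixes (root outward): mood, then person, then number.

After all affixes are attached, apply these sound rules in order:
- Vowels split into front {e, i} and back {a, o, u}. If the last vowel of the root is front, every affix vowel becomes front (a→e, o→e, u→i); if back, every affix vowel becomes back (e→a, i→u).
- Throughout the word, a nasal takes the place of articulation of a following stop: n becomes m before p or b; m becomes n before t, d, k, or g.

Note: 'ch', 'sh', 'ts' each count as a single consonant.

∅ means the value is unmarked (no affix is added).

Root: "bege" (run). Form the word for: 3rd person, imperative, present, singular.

Attach tense present -its → begeits.
Attach mood imperative osh- → oshbegeits.
Attach person 3rd person z- → zoshbegeits.
Attach number singular as- → aszoshbegeits.
Apply vowel harmony: aszoshbegeits → eszeshbegeits.
Nasal assimilation: no change.

eszeshbegeits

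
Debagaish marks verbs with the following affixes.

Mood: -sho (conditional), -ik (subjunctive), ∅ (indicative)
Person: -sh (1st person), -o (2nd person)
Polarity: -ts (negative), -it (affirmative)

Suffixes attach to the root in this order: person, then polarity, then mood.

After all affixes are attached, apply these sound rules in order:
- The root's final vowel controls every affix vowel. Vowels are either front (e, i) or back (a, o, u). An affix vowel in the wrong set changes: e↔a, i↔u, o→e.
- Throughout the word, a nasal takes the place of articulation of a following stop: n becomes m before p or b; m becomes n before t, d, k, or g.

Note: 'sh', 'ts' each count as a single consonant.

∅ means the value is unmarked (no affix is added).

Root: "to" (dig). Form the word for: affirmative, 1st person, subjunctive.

toshutuk

Attach person 1st person -sh → tosh.
Attach polarity affirmative -it → toshit.
Attach mood subjunctive -ik → toshitik.
Apply vowel harmony: toshitik → toshutuk.
Nasal assimilation: no change.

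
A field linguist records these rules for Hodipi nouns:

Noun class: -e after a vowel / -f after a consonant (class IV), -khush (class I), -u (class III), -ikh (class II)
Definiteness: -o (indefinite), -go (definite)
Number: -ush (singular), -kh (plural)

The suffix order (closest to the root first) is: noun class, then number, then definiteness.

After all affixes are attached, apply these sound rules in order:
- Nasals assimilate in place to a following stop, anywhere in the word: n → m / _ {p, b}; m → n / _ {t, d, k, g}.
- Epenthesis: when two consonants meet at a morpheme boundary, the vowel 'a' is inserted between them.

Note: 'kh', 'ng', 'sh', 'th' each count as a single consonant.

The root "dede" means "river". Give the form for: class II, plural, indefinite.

dedeikhakho

Attach noun class class II -ikh → dedeikh.
Attach number plural -kh → dedeikhkh.
Attach definiteness indefinite -o → dedeikhkho.
Nasal assimilation: no change.
Apply epenthesis: dedeikhkho → dedeikhakho.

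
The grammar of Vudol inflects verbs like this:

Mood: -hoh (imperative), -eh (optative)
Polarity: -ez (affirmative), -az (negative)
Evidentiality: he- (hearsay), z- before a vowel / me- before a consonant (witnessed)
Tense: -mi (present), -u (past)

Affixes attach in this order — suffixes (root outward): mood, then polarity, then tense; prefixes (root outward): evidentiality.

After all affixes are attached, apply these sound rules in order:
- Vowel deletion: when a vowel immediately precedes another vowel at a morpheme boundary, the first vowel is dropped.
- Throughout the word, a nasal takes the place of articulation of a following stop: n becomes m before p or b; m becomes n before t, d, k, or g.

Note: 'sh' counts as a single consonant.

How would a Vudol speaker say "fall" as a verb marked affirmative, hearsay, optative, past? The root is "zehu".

hezehehezu

Attach mood optative -eh → zehueh.
Attach polarity affirmative -ez → zehuehez.
Attach tense past -u → zehuehezu.
Attach evidentiality hearsay he- → hezehuehezu.
Apply vowel deletion: hezehuehezu → hezehehezu.
Nasal assimilation: no change.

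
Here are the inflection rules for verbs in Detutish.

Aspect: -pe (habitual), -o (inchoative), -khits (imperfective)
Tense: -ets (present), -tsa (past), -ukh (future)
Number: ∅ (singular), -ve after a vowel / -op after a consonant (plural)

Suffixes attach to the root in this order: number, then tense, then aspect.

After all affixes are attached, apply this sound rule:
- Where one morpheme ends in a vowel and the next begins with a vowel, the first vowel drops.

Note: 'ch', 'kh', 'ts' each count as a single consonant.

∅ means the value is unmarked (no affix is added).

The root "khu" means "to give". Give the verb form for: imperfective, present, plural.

Attach number plural -ve (after vowel 'u') → khuve.
Attach tense present -ets → khuveets.
Attach aspect imperfective -khits → khuveetskhits.
Apply vowel deletion: khuveetskhits → khuvetskhits.

khuvetskhits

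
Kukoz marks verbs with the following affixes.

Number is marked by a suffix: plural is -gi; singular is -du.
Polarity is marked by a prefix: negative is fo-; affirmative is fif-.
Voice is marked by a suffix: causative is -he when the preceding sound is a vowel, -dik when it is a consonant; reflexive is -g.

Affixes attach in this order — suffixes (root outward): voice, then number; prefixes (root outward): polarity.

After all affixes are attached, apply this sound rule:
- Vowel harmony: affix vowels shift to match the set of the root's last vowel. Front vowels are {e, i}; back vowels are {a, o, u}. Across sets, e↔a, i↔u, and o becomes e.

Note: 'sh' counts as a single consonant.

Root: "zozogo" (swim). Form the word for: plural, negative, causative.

fozozogohagu

Attach polarity negative fo- → fozozogo.
Attach voice causative -he (after vowel 'o') → fozozogohe.
Attach number plural -gi → fozozogohegi.
Apply vowel harmony: fozozogohegi → fozozogohagu.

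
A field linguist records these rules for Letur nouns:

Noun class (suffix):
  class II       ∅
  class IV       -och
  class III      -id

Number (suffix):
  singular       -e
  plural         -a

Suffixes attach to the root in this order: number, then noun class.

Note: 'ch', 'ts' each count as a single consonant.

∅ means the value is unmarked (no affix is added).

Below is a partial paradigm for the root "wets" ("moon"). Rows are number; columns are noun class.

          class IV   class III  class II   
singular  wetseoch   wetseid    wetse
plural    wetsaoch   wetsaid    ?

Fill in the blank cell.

Attach number plural -a → wetsa.
noun class = class II: zero marking, form stays wetsa.

wetsa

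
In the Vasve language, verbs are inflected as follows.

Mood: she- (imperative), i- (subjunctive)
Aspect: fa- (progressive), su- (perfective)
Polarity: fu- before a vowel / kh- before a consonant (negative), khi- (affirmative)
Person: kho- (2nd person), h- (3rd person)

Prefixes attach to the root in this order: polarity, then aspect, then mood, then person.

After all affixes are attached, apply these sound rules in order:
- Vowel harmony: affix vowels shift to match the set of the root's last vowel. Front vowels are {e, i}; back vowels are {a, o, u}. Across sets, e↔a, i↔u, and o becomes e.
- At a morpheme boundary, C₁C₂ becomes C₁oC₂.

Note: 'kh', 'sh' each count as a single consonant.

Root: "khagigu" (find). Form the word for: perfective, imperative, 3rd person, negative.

hoshasukhokhagigu

Attach polarity negative kh- (before consonant 'kh') → khkhagigu.
Attach aspect perfective su- → sukhkhagigu.
Attach mood imperative she- → shesukhkhagigu.
Attach person 3rd person h- → hshesukhkhagigu.
Apply vowel harmony: hshesukhkhagigu → hshasukhkhagigu.
Apply epenthesis: hshasukhkhagigu → hoshasukhokhagigu.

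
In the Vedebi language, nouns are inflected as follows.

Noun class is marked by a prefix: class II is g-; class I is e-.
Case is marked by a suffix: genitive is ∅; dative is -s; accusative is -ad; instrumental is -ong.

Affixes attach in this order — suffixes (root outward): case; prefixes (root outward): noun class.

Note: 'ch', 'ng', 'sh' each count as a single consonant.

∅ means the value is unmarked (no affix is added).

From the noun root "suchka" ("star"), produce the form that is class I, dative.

esuchkas

Attach noun class class I e- → esuchka.
Attach case dative -s → esuchkas.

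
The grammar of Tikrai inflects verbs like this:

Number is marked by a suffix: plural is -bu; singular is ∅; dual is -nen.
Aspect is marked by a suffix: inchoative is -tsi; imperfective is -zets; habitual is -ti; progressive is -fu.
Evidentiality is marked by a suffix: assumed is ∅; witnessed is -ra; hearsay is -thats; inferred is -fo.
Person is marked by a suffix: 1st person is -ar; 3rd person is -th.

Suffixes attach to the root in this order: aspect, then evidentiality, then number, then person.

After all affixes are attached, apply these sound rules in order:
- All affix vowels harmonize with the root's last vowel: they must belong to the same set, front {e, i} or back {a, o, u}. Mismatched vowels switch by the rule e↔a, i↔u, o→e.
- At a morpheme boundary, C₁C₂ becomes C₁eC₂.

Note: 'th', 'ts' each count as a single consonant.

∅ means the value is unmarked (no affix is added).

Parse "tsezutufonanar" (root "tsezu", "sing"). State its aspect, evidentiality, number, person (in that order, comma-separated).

Segment: tsezu-ti-fo-nen-ar.
aspect: -ti → habitual.
evidentiality: -fo → inferred.
number: -nen → dual.
person: -ar → 1st person.

habitual, inferred, dual, 1st person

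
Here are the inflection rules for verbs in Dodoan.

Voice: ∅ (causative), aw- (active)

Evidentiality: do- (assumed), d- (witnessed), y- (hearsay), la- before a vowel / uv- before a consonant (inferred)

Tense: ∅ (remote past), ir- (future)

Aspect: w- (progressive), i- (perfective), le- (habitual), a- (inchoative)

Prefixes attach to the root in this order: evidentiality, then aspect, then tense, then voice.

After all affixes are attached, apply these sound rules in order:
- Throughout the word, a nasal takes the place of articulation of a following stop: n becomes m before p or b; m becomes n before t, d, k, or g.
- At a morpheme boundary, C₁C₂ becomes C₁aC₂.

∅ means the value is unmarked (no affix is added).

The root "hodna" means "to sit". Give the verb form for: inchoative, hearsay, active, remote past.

Attach evidentiality hearsay y- → yhodna.
Attach aspect inchoative a- → ayhodna.
tense = remote past: zero marking, form stays ayhodna.
Attach voice active aw- → awayhodna.
Nasal assimilation: no change.
Apply epenthesis: awayhodna → awayahodna.

awayahodna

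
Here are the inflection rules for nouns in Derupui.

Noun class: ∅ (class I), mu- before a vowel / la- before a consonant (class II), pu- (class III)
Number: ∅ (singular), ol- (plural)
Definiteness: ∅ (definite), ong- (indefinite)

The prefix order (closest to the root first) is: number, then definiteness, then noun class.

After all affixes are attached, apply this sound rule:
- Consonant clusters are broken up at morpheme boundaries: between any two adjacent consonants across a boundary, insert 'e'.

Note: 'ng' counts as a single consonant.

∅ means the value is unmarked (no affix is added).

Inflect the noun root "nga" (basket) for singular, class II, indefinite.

number = singular: zero marking, form stays nga.
Attach definiteness indefinite ong- → ongnga.
Attach noun class class II mu- (before vowel 'o') → muongnga.
Apply epenthesis: muongnga → muongenga.

muongenga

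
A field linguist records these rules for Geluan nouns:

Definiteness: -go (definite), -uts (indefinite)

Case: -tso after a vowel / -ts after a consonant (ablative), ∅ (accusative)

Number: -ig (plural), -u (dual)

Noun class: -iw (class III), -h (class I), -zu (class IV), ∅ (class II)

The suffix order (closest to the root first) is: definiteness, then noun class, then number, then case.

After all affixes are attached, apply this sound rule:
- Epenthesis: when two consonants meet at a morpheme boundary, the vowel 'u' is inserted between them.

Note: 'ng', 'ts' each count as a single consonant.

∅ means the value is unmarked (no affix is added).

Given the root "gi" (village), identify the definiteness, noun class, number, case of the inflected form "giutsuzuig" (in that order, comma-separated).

indefinite, class IV, plural, accusative

Segment: gi-uts-zu-ig.
definiteness: -uts → indefinite.
noun class: -zu → class IV.
number: -ig → plural.
case: ∅ → accusative.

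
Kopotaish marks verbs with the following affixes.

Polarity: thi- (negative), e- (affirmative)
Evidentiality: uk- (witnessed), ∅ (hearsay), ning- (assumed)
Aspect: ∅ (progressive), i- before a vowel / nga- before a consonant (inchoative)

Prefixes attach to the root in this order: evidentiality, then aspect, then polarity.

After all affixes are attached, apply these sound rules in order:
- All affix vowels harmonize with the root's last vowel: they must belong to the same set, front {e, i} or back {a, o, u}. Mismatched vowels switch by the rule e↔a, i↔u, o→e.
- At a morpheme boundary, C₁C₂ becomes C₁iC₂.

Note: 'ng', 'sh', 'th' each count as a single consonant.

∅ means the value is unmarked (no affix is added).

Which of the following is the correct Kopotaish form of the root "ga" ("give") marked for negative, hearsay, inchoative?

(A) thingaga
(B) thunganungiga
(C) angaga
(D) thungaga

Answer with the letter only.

evidentiality = hearsay: zero marking, form stays ga.
Attach aspect inchoative nga- (before consonant 'g') → ngaga.
Attach polarity negative thi- → thingaga.
Apply vowel harmony: thingaga → thungaga.
Epenthesis: no change.
So the correct form is thungaga, option (D).
(B) thunganungiga is wrong: it uses assumed instead of hearsay for evidentiality.
(A) thingaga is wrong: it fails to apply the sound rule(s).
(C) angaga is wrong: it uses affirmative instead of negative for polarity.

D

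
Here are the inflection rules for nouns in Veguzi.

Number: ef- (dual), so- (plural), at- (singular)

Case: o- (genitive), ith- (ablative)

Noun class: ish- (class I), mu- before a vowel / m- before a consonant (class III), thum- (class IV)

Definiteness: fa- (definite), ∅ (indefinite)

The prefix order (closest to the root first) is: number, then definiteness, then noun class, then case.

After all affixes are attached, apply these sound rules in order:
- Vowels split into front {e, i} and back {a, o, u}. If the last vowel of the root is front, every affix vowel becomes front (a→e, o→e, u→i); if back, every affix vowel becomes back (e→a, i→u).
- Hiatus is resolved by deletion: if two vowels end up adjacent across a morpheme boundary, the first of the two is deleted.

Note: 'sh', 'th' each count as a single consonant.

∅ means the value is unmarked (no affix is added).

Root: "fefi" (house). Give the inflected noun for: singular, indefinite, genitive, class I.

ishetfefi

Attach number singular at- → atfefi.
definiteness = indefinite: zero marking, form stays atfefi.
Attach noun class class I ish- → ishatfefi.
Attach case genitive o- → oishatfefi.
Apply vowel harmony: oishatfefi → eishetfefi.
Apply vowel deletion: eishetfefi → ishetfefi.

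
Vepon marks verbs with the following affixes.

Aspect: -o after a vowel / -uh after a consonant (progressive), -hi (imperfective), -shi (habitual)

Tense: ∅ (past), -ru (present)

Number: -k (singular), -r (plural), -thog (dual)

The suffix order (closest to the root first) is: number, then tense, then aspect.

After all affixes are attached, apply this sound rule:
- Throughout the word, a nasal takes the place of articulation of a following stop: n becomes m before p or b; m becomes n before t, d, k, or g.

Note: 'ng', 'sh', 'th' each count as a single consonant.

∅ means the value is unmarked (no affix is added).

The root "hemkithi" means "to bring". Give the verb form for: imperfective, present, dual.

henkithithogruhi

Attach number dual -thog → hemkithithog.
Attach tense present -ru → hemkithithogru.
Attach aspect imperfective -hi → hemkithithogruhi.
Apply nasal assimilation: hemkithithogruhi → henkithithogruhi.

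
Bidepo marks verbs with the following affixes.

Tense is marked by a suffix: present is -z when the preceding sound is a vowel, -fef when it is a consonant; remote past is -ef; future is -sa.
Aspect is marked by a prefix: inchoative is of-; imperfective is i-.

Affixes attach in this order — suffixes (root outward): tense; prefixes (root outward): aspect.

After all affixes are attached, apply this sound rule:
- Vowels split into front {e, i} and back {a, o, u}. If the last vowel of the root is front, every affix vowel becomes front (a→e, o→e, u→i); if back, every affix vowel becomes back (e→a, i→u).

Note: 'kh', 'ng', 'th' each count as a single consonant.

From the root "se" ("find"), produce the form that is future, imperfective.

Attach tense future -sa → sesa.
Attach aspect imperfective i- → isesa.
Apply vowel harmony: isesa → isese.

isese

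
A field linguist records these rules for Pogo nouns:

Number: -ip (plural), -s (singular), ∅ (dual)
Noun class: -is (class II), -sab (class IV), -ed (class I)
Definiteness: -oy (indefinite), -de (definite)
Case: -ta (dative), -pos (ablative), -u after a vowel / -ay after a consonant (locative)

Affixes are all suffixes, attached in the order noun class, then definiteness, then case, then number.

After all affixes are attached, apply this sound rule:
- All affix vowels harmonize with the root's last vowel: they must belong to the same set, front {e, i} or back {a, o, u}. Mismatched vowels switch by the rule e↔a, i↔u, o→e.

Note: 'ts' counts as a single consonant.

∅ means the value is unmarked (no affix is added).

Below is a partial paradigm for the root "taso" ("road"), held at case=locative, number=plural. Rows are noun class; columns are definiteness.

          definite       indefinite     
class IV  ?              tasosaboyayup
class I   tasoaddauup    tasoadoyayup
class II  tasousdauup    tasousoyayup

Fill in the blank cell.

tasosabdauup

Attach noun class class IV -sab → tasosab.
Attach definiteness definite -de → tasosabde.
Attach case locative -u (after vowel 'e') → tasosabdeu.
Attach number plural -ip → tasosabdeuip.
Apply vowel harmony: tasosabdeuip → tasosabdauup.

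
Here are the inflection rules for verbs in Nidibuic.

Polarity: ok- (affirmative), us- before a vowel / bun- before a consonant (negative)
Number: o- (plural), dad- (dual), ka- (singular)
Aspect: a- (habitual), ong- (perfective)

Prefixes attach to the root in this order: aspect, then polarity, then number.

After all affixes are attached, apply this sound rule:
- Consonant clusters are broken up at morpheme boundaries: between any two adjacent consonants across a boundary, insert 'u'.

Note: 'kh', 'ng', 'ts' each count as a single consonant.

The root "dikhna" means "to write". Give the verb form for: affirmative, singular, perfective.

Attach aspect perfective ong- → ongdikhna.
Attach polarity affirmative ok- → okongdikhna.
Attach number singular ka- → kaokongdikhna.
Apply epenthesis: kaokongdikhna → kaokongudikhna.

kaokongudikhna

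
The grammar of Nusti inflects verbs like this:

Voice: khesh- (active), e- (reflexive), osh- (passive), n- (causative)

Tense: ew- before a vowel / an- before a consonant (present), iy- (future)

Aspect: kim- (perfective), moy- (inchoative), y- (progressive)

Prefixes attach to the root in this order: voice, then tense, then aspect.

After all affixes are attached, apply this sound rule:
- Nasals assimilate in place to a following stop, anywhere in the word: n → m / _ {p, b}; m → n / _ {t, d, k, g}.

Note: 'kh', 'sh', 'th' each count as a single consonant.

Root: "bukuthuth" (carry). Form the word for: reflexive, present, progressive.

Attach voice reflexive e- → ebukuthuth.
Attach tense present ew- (before vowel 'e') → ewebukuthuth.
Attach aspect progressive y- → yewebukuthuth.
Nasal assimilation: no change.

yewebukuthuth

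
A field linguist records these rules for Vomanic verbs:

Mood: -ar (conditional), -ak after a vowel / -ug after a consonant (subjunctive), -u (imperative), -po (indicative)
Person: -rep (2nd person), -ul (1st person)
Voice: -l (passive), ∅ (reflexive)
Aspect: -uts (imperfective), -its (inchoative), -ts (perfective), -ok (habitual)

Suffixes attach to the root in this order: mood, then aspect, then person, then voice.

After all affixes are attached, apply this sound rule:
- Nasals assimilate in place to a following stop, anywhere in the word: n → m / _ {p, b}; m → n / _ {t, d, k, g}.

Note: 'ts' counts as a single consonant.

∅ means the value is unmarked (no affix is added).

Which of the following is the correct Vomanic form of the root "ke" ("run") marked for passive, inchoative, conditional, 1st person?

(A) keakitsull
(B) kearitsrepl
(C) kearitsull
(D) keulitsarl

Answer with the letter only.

Attach mood conditional -ar → kear.
Attach aspect inchoative -its → kearits.
Attach person 1st person -ul → kearitsul.
Attach voice passive -l → kearitsull.
Nasal assimilation: no change.
So the correct form is kearitsull, option (C).
(B) kearitsrepl is wrong: it uses 2nd person instead of 1st person for person.
(A) keakitsull is wrong: it uses subjunctive instead of conditional for mood.
(D) keulitsarl is wrong: it has the affixes in the wrong order.

C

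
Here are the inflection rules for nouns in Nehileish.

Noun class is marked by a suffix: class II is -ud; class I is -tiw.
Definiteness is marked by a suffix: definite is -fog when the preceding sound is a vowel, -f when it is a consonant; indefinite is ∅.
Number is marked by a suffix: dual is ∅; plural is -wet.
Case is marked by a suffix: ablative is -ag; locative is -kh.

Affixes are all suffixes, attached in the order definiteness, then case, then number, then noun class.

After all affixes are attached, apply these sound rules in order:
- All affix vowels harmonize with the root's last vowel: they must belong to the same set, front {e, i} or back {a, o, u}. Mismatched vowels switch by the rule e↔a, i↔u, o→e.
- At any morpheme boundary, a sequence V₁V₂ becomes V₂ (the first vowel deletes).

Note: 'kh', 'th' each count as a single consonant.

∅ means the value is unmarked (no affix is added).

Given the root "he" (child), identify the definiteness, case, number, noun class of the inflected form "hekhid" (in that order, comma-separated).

Segment: he-kh-ud.
definiteness: ∅ → indefinite.
case: -kh → locative.
number: ∅ → dual.
noun class: -ud → class II.

indefinite, locative, dual, class II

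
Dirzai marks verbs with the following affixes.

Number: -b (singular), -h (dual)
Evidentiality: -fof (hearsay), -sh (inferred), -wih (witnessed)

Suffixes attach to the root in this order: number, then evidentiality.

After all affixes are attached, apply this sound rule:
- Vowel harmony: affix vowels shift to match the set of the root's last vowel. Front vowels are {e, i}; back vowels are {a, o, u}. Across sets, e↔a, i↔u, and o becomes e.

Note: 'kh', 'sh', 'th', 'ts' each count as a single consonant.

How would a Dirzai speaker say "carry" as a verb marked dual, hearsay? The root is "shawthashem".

Attach number dual -h → shawthashemh.
Attach evidentiality hearsay -fof → shawthashemhfof.
Apply vowel harmony: shawthashemhfof → shawthashemhfef.

shawthashemhfef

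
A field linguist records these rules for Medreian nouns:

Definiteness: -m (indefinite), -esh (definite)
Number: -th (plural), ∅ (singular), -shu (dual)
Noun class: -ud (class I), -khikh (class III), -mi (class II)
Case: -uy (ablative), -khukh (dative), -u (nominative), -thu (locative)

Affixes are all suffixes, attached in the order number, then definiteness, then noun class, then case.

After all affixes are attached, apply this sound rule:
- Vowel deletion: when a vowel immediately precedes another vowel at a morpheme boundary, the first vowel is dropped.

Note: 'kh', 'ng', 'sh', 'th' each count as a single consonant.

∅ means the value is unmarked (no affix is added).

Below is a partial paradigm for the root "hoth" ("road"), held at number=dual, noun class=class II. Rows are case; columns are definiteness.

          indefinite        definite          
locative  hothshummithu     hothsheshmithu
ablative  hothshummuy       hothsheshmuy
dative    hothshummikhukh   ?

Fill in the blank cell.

Attach number dual -shu → hothshu.
Attach definiteness definite -esh → hothshuesh.
Attach noun class class II -mi → hothshueshmi.
Attach case dative -khukh → hothshueshmikhukh.
Apply vowel deletion: hothshueshmikhukh → hothsheshmikhukh.

hothsheshmikhukh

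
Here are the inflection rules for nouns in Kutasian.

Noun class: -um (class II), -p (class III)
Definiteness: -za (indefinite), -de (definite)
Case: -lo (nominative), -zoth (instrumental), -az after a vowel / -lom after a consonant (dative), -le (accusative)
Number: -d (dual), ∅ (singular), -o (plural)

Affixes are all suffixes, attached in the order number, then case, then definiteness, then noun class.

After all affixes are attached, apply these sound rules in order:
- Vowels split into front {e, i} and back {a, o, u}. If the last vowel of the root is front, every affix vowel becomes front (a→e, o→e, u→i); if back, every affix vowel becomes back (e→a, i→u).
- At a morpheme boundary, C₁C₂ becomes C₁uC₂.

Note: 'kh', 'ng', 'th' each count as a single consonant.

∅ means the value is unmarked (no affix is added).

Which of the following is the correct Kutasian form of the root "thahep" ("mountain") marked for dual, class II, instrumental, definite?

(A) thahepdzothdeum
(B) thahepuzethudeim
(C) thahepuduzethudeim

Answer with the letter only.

C

Attach number dual -d → thahepd.
Attach case instrumental -zoth → thahepdzoth.
Attach definiteness definite -de → thahepdzothde.
Attach noun class class II -um → thahepdzothdeum.
Apply vowel harmony: thahepdzothdeum → thahepdzethdeim.
Apply epenthesis: thahepdzethdeim → thahepuduzethudeim.
So the correct form is thahepuduzethudeim, option (C).
(A) thahepdzothdeum is wrong: it fails to apply the sound rule(s).
(B) thahepuzethudeim is wrong: it uses singular instead of dual for number.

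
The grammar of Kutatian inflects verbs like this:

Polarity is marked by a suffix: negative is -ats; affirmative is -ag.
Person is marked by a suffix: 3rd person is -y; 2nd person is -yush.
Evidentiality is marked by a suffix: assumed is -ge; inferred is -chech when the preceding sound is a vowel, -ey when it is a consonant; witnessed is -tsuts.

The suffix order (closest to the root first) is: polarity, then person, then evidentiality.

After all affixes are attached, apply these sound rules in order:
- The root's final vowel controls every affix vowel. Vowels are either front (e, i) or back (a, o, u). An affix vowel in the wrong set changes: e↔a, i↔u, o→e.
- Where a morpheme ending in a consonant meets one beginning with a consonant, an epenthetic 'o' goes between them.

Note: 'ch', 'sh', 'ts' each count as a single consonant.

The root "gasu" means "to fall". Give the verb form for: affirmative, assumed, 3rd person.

Attach polarity affirmative -ag → gasuag.
Attach person 3rd person -y → gasuagy.
Attach evidentiality assumed -ge → gasuagyge.
Apply vowel harmony: gasuagyge → gasuagyga.
Apply epenthesis: gasuagyga → gasuagoyoga.

gasuagoyoga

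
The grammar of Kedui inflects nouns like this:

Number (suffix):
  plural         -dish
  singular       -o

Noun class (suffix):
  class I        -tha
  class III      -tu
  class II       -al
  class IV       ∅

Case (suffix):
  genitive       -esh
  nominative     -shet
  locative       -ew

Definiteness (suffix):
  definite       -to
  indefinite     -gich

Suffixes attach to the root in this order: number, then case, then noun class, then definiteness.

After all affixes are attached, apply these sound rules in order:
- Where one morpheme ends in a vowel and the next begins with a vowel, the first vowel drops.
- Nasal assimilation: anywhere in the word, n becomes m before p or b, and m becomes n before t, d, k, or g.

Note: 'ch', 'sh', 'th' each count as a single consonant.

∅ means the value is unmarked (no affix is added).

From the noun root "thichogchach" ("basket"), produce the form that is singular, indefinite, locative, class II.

thichogchachewalgich

Attach number singular -o → thichogchacho.
Attach case locative -ew → thichogchachoew.
Attach noun class class II -al → thichogchachoewal.
Attach definiteness indefinite -gich → thichogchachoewalgich.
Apply vowel deletion: thichogchachoewalgich → thichogchachewalgich.
Nasal assimilation: no change.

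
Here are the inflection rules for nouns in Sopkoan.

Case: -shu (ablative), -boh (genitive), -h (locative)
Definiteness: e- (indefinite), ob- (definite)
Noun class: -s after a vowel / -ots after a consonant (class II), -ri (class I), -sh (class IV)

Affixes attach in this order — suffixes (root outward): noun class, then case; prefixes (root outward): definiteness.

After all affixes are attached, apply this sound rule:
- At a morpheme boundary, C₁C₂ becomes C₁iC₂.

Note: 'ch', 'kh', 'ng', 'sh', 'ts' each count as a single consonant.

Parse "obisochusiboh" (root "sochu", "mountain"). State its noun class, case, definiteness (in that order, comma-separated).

Segment: ob-sochu-s-boh.
noun class: -s/ots → class II.
case: -boh → genitive.
definiteness: ob- → definite.

class II, genitive, definite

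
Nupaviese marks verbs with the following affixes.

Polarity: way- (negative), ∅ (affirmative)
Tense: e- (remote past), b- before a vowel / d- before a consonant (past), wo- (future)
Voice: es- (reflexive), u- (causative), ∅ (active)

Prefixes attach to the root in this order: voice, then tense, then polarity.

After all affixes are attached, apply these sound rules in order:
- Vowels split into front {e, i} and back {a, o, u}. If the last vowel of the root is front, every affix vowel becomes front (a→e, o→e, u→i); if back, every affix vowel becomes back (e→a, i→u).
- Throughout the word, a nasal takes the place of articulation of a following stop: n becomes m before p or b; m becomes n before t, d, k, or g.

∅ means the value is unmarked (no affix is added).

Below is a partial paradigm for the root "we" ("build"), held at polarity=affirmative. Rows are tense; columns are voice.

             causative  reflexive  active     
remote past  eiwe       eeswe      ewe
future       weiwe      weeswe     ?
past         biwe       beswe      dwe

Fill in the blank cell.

wewe

voice = active: zero marking, form stays we.
Attach tense future wo- → wowe.
polarity = affirmative: zero marking, form stays wowe.
Apply vowel harmony: wowe → wewe.
Nasal assimilation: no change.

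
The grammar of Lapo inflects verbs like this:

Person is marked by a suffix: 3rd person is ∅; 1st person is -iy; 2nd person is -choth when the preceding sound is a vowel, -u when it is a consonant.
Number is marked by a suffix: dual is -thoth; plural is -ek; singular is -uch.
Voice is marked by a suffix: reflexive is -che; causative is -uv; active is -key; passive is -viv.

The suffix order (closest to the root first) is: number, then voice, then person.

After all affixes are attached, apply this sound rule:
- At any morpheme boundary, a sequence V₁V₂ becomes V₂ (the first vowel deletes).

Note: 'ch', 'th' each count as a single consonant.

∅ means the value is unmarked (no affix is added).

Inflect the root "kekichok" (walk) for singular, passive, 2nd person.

kekichokuchvivu

Attach number singular -uch → kekichokuch.
Attach voice passive -viv → kekichokuchviv.
Attach person 2nd person -u (after consonant 'v') → kekichokuchvivu.
Vowel deletion: no change.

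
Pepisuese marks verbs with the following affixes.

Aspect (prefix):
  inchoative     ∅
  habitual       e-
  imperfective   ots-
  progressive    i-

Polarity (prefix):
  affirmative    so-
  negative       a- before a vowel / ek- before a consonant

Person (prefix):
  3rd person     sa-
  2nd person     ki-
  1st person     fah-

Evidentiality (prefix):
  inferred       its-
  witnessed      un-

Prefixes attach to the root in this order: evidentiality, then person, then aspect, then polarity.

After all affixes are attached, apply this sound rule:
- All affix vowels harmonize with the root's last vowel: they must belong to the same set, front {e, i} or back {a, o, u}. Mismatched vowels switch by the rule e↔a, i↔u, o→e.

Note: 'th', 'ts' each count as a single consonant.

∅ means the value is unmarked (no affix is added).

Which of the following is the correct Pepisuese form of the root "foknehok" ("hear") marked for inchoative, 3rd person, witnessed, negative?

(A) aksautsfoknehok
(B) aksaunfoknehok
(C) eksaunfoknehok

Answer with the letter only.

B

Attach evidentiality witnessed un- → unfoknehok.
Attach person 3rd person sa- → saunfoknehok.
aspect = inchoative: zero marking, form stays saunfoknehok.
Attach polarity negative ek- (before consonant 's') → eksaunfoknehok.
Apply vowel harmony: eksaunfoknehok → aksaunfoknehok.
So the correct form is aksaunfoknehok, option (B).
(A) aksautsfoknehok is wrong: it uses inferred instead of witnessed for evidentiality.
(C) eksaunfoknehok is wrong: it fails to apply the sound rule(s).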